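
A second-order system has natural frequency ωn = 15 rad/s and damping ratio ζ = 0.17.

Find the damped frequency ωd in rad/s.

ωd = ωn√(1 - ζ²) = 15√(1 - 0.17²) = 14.78 rad/s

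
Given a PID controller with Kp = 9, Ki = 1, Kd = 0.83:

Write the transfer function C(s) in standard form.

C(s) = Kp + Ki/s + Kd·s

Substituting values: C(s) = 9 + 1/s + 0.83s = (0.83s² + 9s + 1)/s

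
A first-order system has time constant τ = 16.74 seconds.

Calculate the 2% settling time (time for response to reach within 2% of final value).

For first-order system, 2% settling time ≈ 4τ = 4 × 16.74 = 66.96 s.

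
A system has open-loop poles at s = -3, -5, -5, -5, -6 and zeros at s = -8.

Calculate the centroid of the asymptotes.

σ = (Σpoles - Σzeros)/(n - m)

σ = (Σpoles - Σzeros)/(n - m) = (-24 - (-8))/(5 - 1) = -16/4 = -4.0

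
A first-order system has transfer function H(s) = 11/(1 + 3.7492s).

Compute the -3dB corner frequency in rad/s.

Corner frequency = 1/τ = 1/3.7492 = 0.267 rad/s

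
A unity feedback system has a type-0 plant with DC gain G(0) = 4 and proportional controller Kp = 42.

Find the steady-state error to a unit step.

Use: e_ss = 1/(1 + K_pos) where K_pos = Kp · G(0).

K_pos = Kp · G(0) = 42 × 4 = 168. e_ss = 1/(1 + 168) = 0.0059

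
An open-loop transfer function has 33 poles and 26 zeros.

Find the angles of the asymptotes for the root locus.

n - m = 33 - 26 = 7. Angles: θk = (2k + 1)·180°/7 = 25.71°, 77.14°, 128.57°, 180°, 231.43°, 282.86°, 334.29°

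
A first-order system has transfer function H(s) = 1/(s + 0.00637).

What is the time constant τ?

For H(s) = 1/(s + 1/τ), the pole is at -1/τ = -0.00637, so τ = 1/0.00637 = 157 s.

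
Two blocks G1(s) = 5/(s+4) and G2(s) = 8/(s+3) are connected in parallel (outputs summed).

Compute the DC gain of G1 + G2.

Parallel: G_eq = G1 + G2. DC gain = G1(0) + G2(0) = 5/4 + 8/3 = 1.25 + 2.6667 = 3.9167.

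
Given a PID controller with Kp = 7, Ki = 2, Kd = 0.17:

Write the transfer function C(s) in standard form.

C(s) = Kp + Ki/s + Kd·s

Substituting values: C(s) = 7 + 2/s + 0.17s = (0.17s² + 7s + 2)/s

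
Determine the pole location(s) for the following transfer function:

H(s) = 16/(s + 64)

Pole is where denominator = 0: s + 64 = 0, so s = -64.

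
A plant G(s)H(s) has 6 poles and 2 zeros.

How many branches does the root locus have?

Root locus has n branches where n = number of poles = 6.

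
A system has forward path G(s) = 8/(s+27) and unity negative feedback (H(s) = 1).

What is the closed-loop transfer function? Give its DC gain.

T(s) = G/(1+GH) = [8/(s+27)] / [1 + 8/(s+27)] = 8/(s+27+8) = 8/(s+35). DC gain = 8/35 = 0.2286.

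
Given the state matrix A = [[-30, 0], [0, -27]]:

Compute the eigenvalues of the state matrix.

For diagonal matrix, eigenvalues are diagonal entries: λ₁ = -30, λ₂ = -27.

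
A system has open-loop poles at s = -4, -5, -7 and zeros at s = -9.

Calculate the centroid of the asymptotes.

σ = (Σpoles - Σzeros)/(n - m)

σ = (Σpoles - Σzeros)/(n - m) = (-16 - (-9))/(3 - 1) = -7/2 = -3.5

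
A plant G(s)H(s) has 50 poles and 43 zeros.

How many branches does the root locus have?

Root locus has n branches where n = number of poles = 50.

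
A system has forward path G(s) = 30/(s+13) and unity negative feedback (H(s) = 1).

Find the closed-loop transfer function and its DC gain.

T(s) = G/(1+GH) = [30/(s+13)] / [1 + 30/(s+13)] = 30/(s+13+30) = 30/(s+43). DC gain = 30/43 = 0.6977.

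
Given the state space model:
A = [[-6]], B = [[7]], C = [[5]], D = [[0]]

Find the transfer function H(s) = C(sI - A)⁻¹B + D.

(sI - A)⁻¹ = 1/(s + 6). H(s) = 5 × 7/(s + 6) + 0 = 35/(s + 6).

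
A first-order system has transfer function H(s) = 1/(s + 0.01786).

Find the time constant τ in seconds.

For H(s) = 1/(s + 1/τ), the pole is at -1/τ = -0.01786, so τ = 1/0.01786 = 55.99 s.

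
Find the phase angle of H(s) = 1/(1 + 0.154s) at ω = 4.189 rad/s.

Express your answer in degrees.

Phase = -arctan(ωτ) = -arctan(4.189 × 0.154) = -32.8°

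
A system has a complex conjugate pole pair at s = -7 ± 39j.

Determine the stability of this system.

Real part of poles is -7 (< 0, left half-plane). Stable.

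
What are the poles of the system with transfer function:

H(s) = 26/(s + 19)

Pole is where denominator = 0: s + 19 = 0, so s = -19.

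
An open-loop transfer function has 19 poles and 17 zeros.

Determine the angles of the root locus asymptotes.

n - m = 19 - 17 = 2. Angles: θk = (2k + 1)·180°/2 = 90°, 270°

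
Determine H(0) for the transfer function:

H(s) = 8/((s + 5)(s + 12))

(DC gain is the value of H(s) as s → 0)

DC gain = H(0) = 8/(5 × 12) = 8/60 = 0.1333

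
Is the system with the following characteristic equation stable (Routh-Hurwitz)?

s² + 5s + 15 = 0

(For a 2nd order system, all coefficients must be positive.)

Coefficients: 1, 5, 15. All positive, so system is stable.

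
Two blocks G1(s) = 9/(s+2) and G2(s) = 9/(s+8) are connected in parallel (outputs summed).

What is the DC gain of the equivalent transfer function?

Parallel: G_eq = G1 + G2. DC gain = G1(0) + G2(0) = 9/2 + 9/8 = 4.5 + 1.125 = 5.625.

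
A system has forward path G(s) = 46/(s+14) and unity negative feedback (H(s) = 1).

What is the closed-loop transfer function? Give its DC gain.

T(s) = G/(1+GH) = [46/(s+14)] / [1 + 46/(s+14)] = 46/(s+14+46) = 46/(s+60). DC gain = 46/60 = 0.7667.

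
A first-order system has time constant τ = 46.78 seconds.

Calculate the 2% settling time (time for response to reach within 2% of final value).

For first-order system, 2% settling time ≈ 4τ = 4 × 46.78 = 187.12 s.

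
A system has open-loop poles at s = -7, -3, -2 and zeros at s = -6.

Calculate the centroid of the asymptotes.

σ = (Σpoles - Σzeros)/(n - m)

σ = (Σpoles - Σzeros)/(n - m) = (-12 - (-6))/(3 - 1) = -6/2 = -3.0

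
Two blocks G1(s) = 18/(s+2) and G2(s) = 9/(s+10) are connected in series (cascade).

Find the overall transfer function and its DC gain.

Series: multiply transfer functions. G_eq = 18/(s+2) × 9/(s+10) = 162/((s+2)(s+10)). DC gain = 162/(2×10) = 8.1.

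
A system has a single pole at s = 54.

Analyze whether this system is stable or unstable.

Pole at s = 54 is in the right half-plane. Unstable.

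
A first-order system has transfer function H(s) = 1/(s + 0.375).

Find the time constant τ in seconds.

For H(s) = 1/(s + 1/τ), the pole is at -1/τ = -0.375, so τ = 1/0.375 = 2.6667 s.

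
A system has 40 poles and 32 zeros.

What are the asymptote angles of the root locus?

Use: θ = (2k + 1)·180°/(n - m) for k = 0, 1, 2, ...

n - m = 40 - 32 = 8. Angles: θk = (2k + 1)·180°/8 = 22.5°, 67.5°, 112.5°, 157.5°, 202.5°, 247.5°, 292.5°, 337.5°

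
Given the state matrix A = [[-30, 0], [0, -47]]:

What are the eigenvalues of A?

For diagonal matrix, eigenvalues are diagonal entries: λ₁ = -30, λ₂ = -47.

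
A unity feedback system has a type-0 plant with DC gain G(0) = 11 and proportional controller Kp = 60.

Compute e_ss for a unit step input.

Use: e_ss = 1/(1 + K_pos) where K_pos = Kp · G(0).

K_pos = Kp · G(0) = 60 × 11 = 660. e_ss = 1/(1 + 660) = 0.0015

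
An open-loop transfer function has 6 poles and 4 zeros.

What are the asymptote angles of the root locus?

n - m = 6 - 4 = 2. Angles: θk = (2k + 1)·180°/2 = 90°, 270°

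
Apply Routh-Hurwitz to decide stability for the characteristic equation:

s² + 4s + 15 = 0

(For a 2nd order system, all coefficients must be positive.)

Coefficients: 1, 4, 15. All positive, so system is stable.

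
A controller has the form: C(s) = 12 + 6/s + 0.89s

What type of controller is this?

This is a Proportional-Integral-Derivative (PID) controller.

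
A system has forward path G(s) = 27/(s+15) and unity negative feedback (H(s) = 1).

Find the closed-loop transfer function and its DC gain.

T(s) = G/(1+GH) = [27/(s+15)] / [1 + 27/(s+15)] = 27/(s+15+27) = 27/(s+42). DC gain = 27/42 = 0.6429.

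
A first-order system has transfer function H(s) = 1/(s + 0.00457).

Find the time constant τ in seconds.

For H(s) = 1/(s + 1/τ), the pole is at -1/τ = -0.00457, so τ = 1/0.00457 = 218.8 s.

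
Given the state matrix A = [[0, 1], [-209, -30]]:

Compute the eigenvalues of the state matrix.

det(A - λI) = λ² - (-30)λ + 209 = (λ - (-11))(λ - (-19)). Eigenvalues: -11, -19.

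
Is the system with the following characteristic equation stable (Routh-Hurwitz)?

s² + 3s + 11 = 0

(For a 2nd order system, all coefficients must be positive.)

Coefficients: 1, 3, 11. All positive, so system is stable.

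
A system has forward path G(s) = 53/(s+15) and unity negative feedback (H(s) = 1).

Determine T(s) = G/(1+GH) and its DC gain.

T(s) = G/(1+GH) = [53/(s+15)] / [1 + 53/(s+15)] = 53/(s+15+53) = 53/(s+68). DC gain = 53/68 = 0.7794.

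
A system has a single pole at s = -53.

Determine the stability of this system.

Pole at s = -53 is in the left half-plane. Stable.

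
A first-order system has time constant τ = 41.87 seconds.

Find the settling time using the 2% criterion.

For first-order system, 2% settling time ≈ 4τ = 4 × 41.87 = 167.48 s.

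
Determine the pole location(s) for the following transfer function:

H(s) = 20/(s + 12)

Pole is where denominator = 0: s + 12 = 0, so s = -12.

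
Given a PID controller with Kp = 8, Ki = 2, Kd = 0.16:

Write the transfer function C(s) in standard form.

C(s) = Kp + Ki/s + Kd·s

Substituting values: C(s) = 8 + 2/s + 0.16s = (0.16s² + 8s + 2)/s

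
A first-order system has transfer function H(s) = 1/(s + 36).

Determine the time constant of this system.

For H(s) = 1/(s + 1/τ), the pole is at -1/τ = -36, so τ = 1/36 = 0.0278 s.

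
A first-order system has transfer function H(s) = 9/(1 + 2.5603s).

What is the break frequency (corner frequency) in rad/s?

Corner frequency = 1/τ = 1/2.5603 = 0.391 rad/s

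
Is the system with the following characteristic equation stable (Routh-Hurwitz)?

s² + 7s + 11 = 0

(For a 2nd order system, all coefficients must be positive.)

Coefficients: 1, 7, 11. All positive, so system is stable.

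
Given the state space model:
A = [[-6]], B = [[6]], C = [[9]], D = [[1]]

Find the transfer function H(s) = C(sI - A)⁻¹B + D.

(sI - A)⁻¹ = 1/(s + 6). H(s) = 9×6/(s + 6) + 1 = (s + 60)/(s + 6).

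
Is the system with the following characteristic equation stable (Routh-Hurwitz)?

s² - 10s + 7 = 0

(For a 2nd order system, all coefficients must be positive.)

Coefficients: 1, -10, 7. b=-10 not positive, so system is unstable.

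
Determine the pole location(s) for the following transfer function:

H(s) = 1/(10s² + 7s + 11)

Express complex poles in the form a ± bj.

Discriminant = 7² - 4×10×11 = 49 - 440 = -391 < 0, so the poles are a complex conjugate pair s = (-7 ± j√391)/(2×10). Real part = -7/(2×10) = -7/20 = -0.35; imaginary part = ±√391/(2×10) ≈ 0.9887. Poles: s = -0.35 ± 0.9887j.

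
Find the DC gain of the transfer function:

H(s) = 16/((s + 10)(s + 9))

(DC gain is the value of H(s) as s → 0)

DC gain = H(0) = 16/(10 × 9) = 16/90 = 0.1778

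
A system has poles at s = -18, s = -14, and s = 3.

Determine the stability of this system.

Pole(s) at s = 3 are not in the left half-plane. System is unstable.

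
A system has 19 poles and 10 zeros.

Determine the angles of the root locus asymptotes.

n - m = 19 - 10 = 9. Angles: θk = (2k + 1)·180°/9 = 20°, 60°, 100°, 140°, 180°, 220°, 260°, 300°, 340°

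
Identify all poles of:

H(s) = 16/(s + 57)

Pole is where denominator = 0: s + 57 = 0, so s = -57.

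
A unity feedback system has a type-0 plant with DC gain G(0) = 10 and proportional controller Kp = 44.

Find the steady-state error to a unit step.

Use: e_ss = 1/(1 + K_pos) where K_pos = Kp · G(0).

K_pos = Kp · G(0) = 44 × 10 = 440. e_ss = 1/(1 + 440) = 0.0023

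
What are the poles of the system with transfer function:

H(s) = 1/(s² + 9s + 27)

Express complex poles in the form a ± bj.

Discriminant = 9² - 4×1×27 = 81 - 108 = -27 < 0, so the poles are a complex conjugate pair s = (-9 ± j√27)/(2×1). Real part = -9/(2×1) = -9/2 = -4.5; imaginary part = ±√27/(2×1) ≈ 2.5981. Poles: s = -4.5 ± 2.5981j.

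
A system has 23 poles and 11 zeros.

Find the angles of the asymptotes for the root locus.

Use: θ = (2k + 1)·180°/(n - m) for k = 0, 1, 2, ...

n - m = 23 - 11 = 12. Angles: θk = (2k + 1)·180°/12 = 15°, 45°, 75°, 105°, 135°, 165°, 195°, 225°, 255°, 285°, 315°, 345°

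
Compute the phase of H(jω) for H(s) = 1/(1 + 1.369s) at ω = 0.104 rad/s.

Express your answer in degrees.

Phase = -arctan(ωτ) = -arctan(0.104 × 1.369) = -8.1°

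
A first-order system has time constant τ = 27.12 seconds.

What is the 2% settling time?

For first-order system, 2% settling time ≈ 4τ = 4 × 27.12 = 108.48 s.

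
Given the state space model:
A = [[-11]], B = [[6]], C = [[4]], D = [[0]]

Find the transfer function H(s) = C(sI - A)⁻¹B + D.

(sI - A)⁻¹ = 1/(s + 11). H(s) = 4 × 6/(s + 11) + 0 = 24/(s + 11).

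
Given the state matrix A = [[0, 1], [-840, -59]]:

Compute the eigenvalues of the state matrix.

det(A - λI) = λ² - (-59)λ + 840 = (λ - (-35))(λ - (-24)). Eigenvalues: -35, -24.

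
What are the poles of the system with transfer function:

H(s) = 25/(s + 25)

Pole is where denominator = 0: s + 25 = 0, so s = -25.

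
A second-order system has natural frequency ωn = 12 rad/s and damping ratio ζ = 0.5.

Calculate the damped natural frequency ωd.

ωd = ωn√(1 - ζ²) = 12√(1 - 0.5²) = 10.39 rad/s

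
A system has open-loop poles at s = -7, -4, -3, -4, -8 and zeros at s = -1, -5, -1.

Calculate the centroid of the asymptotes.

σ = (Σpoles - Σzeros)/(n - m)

σ = (Σpoles - Σzeros)/(n - m) = (-26 - (-7))/(5 - 3) = -19/2 = -9.5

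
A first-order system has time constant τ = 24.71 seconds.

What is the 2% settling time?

For first-order system, 2% settling time ≈ 4τ = 4 × 24.71 = 98.84 s.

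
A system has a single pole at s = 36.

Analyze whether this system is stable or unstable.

Pole at s = 36 is in the right half-plane. Unstable.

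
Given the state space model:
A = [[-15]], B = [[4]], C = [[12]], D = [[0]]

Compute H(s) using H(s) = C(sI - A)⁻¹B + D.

(sI - A)⁻¹ = 1/(s + 15). H(s) = 12 × 4/(s + 15) + 0 = 48/(s + 15).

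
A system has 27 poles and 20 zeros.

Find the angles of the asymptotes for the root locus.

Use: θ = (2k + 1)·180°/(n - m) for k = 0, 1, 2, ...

n - m = 27 - 20 = 7. Angles: θk = (2k + 1)·180°/7 = 25.71°, 77.14°, 128.57°, 180°, 231.43°, 282.86°, 334.29°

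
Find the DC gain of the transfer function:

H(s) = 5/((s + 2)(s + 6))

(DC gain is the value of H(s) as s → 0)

DC gain = H(0) = 5/(2 × 6) = 5/12 = 0.4167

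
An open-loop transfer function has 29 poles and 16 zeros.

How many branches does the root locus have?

Root locus has n branches where n = number of poles = 29.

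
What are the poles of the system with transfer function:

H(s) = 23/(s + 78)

Pole is where denominator = 0: s + 78 = 0, so s = -78.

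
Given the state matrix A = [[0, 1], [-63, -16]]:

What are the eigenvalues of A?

det(A - λI) = λ² - (-16)λ + 63 = (λ - (-9))(λ - (-7)). Eigenvalues: -9, -7.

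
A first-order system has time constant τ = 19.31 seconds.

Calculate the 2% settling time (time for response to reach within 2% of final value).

For first-order system, 2% settling time ≈ 4τ = 4 × 19.31 = 77.24 s.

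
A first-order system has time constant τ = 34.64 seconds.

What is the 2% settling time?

For first-order system, 2% settling time ≈ 4τ = 4 × 34.64 = 138.56 s.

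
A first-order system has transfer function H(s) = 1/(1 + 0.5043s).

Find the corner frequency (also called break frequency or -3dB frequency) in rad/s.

Corner frequency = 1/τ = 1/0.5043 = 1.983 rad/s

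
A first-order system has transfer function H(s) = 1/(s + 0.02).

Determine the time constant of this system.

For H(s) = 1/(s + 1/τ), the pole is at -1/τ = -0.02, so τ = 1/0.02 = 50 s.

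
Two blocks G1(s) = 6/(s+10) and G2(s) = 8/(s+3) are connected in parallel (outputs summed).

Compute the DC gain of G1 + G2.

Parallel: G_eq = G1 + G2. DC gain = G1(0) + G2(0) = 6/10 + 8/3 = 0.6 + 2.6667 = 3.2667.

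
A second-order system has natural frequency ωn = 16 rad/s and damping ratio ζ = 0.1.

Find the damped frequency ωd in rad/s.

ωd = ωn√(1 - ζ²) = 16√(1 - 0.1²) = 15.92 rad/s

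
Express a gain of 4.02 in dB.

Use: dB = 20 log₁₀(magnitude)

dB = 20 log₁₀(4.02) = 12.1 dB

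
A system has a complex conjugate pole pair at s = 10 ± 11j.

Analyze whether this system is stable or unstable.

Real part of poles is 10 (> 0, right half-plane). Unstable.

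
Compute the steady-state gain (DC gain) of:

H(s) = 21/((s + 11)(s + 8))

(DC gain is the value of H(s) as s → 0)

DC gain = H(0) = 21/(11 × 8) = 21/88 = 0.2386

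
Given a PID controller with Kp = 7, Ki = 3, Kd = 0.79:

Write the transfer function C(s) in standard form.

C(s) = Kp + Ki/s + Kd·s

Substituting values: C(s) = 7 + 3/s + 0.79s = (0.79s² + 7s + 3)/s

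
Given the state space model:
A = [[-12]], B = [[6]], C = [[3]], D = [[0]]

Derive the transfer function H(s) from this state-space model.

(sI - A)⁻¹ = 1/(s + 12). H(s) = 3 × 6/(s + 12) + 0 = 18/(s + 12).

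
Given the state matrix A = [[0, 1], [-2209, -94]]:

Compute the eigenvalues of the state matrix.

det(A - λI) = λ² - (-94)λ + 2209 = (λ - (-47))(λ - (-47)). Eigenvalues: -47, -47.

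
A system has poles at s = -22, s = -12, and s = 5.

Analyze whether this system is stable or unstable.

Pole(s) at s = 5 are not in the left half-plane. System is unstable.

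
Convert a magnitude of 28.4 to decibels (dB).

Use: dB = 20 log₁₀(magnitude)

dB = 20 log₁₀(28.4) = 29.1 dB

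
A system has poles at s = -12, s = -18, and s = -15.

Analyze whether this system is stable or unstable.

All poles are in the left half-plane. System is stable.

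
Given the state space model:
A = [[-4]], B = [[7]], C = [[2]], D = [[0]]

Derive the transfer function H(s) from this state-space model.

(sI - A)⁻¹ = 1/(s + 4). H(s) = 2 × 7/(s + 4) + 0 = 14/(s + 4).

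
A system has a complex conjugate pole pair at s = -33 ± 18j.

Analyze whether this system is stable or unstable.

Real part of poles is -33 (< 0, left half-plane). Stable.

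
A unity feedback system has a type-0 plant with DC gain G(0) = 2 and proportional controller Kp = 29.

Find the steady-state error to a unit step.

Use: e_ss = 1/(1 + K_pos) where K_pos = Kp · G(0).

K_pos = Kp · G(0) = 29 × 2 = 58. e_ss = 1/(1 + 58) = 0.0169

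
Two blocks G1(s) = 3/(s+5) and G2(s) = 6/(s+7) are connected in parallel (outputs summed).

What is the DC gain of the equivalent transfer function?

Parallel: G_eq = G1 + G2. DC gain = G1(0) + G2(0) = 3/5 + 6/7 = 0.6 + 0.8571 = 1.4571.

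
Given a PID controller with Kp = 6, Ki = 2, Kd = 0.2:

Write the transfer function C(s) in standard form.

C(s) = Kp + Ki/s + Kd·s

Substituting values: C(s) = 6 + 2/s + 0.2s = (0.2s² + 6s + 2)/s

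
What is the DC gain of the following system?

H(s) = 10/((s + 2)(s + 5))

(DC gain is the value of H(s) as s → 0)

DC gain = H(0) = 10/(2 × 5) = 10/10 = 1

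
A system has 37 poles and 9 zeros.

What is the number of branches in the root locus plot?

Root locus has n branches where n = number of poles = 37.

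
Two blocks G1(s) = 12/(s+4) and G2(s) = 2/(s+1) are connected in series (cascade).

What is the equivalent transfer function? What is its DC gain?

Series: multiply transfer functions. G_eq = 12/(s+4) × 2/(s+1) = 24/((s+4)(s+1)). DC gain = 24/(4×1) = 6.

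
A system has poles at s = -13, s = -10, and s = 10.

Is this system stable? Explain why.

Pole(s) at s = 10 are not in the left half-plane. System is unstable.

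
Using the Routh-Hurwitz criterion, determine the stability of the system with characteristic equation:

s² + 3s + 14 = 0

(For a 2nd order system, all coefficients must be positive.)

Coefficients: 1, 3, 14. All positive, so system is stable.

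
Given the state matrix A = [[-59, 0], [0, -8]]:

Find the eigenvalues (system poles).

For diagonal matrix, eigenvalues are diagonal entries: λ₁ = -59, λ₂ = -8.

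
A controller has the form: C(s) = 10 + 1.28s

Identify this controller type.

This is a Proportional-Derivative (PD) controller.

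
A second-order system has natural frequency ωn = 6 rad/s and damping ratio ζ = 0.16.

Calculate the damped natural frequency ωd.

ωd = ωn√(1 - ζ²) = 6√(1 - 0.16²) = 5.92 rad/s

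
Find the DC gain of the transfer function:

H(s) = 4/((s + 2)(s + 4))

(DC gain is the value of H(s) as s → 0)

DC gain = H(0) = 4/(2 × 4) = 4/8 = 0.5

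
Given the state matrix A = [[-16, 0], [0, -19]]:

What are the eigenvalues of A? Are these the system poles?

For diagonal matrix, eigenvalues are diagonal entries: λ₁ = -16, λ₂ = -19. Eigenvalues of A = system poles.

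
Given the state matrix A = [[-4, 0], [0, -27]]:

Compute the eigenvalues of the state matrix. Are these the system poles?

For diagonal matrix, eigenvalues are diagonal entries: λ₁ = -4, λ₂ = -27. Eigenvalues of A = system poles.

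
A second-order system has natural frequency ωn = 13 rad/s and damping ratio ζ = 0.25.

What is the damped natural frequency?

ωd = ωn√(1 - ζ²) = 13√(1 - 0.25²) = 12.59 rad/s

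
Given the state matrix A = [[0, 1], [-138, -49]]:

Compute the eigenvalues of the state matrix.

det(A - λI) = λ² - (-49)λ + 138 = (λ - (-3))(λ - (-46)). Eigenvalues: -3, -46.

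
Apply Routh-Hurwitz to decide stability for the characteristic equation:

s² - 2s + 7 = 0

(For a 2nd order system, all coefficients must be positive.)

Coefficients: 1, -2, 7. b=-2 not positive, so system is unstable.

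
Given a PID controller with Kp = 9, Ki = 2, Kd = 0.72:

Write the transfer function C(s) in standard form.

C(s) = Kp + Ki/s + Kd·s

Substituting values: C(s) = 9 + 2/s + 0.72s = (0.72s² + 9s + 2)/s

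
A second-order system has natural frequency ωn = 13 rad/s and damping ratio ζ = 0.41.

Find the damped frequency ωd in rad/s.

ωd = ωn√(1 - ζ²) = 13√(1 - 0.41²) = 11.86 rad/s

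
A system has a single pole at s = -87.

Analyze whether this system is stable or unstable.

Pole at s = -87 is in the left half-plane. Stable.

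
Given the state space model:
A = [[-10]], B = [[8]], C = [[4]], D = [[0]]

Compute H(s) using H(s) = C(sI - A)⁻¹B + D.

(sI - A)⁻¹ = 1/(s + 10). H(s) = 4 × 8/(s + 10) + 0 = 32/(s + 10).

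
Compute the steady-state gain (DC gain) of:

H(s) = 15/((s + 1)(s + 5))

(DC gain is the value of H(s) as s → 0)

DC gain = H(0) = 15/(1 × 5) = 15/5 = 3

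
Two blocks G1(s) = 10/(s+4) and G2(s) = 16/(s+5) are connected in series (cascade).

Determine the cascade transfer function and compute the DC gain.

Series: multiply transfer functions. G_eq = 10/(s+4) × 16/(s+5) = 160/((s+4)(s+5)). DC gain = 160/(4×5) = 8.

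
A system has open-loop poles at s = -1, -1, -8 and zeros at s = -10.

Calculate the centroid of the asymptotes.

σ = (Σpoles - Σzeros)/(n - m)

σ = (Σpoles - Σzeros)/(n - m) = (-10 - (-10))/(3 - 1) = 0/2 = 0.0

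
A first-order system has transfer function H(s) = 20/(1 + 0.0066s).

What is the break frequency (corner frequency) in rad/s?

Corner frequency = 1/τ = 1/0.0066 = 151.515 rad/s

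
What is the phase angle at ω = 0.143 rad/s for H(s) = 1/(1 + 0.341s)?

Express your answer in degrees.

Phase = -arctan(ωτ) = -arctan(0.143 × 0.341) = -2.8°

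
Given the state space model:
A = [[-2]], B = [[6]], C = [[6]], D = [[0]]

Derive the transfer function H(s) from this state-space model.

(sI - A)⁻¹ = 1/(s + 2). H(s) = 6 × 6/(s + 2) + 0 = 36/(s + 2).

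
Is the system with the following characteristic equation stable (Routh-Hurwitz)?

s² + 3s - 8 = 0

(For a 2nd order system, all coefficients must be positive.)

Coefficients: 1, 3, -8. c=-8 not positive, so system is unstable.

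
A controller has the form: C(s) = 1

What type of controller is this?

This is a Proportional (P) controller.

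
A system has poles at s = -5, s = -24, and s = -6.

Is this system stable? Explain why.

All poles are in the left half-plane. System is stable.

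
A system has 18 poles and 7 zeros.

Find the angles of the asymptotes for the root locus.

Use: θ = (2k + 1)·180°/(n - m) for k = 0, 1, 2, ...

n - m = 18 - 7 = 11. Angles: θk = (2k + 1)·180°/11 = 16.36°, 49.09°, 81.82°, 114.55°, 147.27°, 180°, 212.73°, 245.45°, 278.18°, 310.91°, 343.64°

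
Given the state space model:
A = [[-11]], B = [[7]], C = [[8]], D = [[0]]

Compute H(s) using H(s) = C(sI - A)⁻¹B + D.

(sI - A)⁻¹ = 1/(s + 11). H(s) = 8 × 7/(s + 11) + 0 = 56/(s + 11).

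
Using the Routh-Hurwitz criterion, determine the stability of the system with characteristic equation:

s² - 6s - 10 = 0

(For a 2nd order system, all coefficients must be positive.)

Coefficients: 1, -6, -10. b=-6, c=-10 not positive, so system is unstable.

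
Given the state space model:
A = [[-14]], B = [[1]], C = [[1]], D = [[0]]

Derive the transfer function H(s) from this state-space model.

(sI - A)⁻¹ = 1/(s + 14). H(s) = 1 × 1/(s + 14) + 0 = 1/(s + 14).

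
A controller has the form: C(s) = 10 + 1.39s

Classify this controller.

This is a Proportional-Derivative (PD) controller.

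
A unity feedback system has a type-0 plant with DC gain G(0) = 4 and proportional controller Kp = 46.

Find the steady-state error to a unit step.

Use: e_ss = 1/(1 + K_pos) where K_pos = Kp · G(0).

K_pos = Kp · G(0) = 46 × 4 = 184. e_ss = 1/(1 + 184) = 0.0054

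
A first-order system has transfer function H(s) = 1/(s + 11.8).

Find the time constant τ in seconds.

For H(s) = 1/(s + 1/τ), the pole is at -1/τ = -11.8, so τ = 1/11.8 = 0.0847 s.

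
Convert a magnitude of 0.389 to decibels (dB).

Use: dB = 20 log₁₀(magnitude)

dB = 20 log₁₀(0.389) = -8.2 dB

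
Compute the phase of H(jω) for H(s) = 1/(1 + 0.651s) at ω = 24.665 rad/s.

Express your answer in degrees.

Phase = -arctan(ωτ) = -arctan(24.665 × 0.651) = -86.4°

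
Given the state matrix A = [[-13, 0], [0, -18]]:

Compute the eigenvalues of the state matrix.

For diagonal matrix, eigenvalues are diagonal entries: λ₁ = -13, λ₂ = -18.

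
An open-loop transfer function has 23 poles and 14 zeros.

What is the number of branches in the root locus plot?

Root locus has n branches where n = number of poles = 23.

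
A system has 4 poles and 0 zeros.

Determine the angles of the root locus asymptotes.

n - m = 4 - 0 = 4. Angles: θk = (2k + 1)·180°/4 = 45°, 135°, 225°, 315°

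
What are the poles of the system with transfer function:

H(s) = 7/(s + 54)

Pole is where denominator = 0: s + 54 = 0, so s = -54.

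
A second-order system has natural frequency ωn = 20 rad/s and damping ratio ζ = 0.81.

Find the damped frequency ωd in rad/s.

ωd = ωn√(1 - ζ²) = 20√(1 - 0.81²) = 11.73 rad/s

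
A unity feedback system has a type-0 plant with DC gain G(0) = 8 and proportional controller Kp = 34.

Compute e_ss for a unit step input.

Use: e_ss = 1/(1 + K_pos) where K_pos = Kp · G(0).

K_pos = Kp · G(0) = 34 × 8 = 272. e_ss = 1/(1 + 272) = 0.0037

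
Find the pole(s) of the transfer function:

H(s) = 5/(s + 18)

Pole is where denominator = 0: s + 18 = 0, so s = -18.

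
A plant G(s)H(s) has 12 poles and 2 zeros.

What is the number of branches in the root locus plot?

Root locus has n branches where n = number of poles = 12.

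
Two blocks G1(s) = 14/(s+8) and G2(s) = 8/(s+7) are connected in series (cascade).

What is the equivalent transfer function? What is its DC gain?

Series: multiply transfer functions. G_eq = 14/(s+8) × 8/(s+7) = 112/((s+8)(s+7)). DC gain = 112/(8×7) = 2.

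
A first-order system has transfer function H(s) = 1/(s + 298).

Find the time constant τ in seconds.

For H(s) = 1/(s + 1/τ), the pole is at -1/τ = -298, so τ = 1/298 = 0.0034 s.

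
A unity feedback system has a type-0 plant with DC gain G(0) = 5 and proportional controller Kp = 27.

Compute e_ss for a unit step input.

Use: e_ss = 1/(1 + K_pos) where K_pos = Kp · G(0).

K_pos = Kp · G(0) = 27 × 5 = 135. e_ss = 1/(1 + 135) = 0.0074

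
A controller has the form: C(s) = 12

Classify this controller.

This is a Proportional (P) controller.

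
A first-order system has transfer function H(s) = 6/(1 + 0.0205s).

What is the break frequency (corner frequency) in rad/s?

Corner frequency = 1/τ = 1/0.0205 = 48.78 rad/s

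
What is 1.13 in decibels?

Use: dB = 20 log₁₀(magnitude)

dB = 20 log₁₀(1.13) = 1.1 dB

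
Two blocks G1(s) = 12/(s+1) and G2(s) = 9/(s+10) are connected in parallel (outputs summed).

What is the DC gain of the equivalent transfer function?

Parallel: G_eq = G1 + G2. DC gain = G1(0) + G2(0) = 12/1 + 9/10 = 12 + 0.9 = 12.9.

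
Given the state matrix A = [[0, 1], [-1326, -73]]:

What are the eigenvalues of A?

det(A - λI) = λ² - (-73)λ + 1326 = (λ - (-39))(λ - (-34)). Eigenvalues: -39, -34.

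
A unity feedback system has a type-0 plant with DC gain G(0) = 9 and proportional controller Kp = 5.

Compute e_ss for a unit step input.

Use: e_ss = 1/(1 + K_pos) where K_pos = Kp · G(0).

K_pos = Kp · G(0) = 5 × 9 = 45. e_ss = 1/(1 + 45) = 0.0217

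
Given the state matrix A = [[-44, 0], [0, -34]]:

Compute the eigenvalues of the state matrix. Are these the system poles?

For diagonal matrix, eigenvalues are diagonal entries: λ₁ = -44, λ₂ = -34. Eigenvalues of A = system poles.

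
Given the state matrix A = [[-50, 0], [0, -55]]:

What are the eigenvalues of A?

For diagonal matrix, eigenvalues are diagonal entries: λ₁ = -50, λ₂ = -55.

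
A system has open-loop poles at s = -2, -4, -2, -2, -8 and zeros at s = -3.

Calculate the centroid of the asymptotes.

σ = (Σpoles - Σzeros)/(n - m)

σ = (Σpoles - Σzeros)/(n - m) = (-18 - (-3))/(5 - 1) = -15/4 = -3.75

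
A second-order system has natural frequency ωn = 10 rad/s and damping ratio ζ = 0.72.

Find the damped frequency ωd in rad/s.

ωd = ωn√(1 - ζ²) = 10√(1 - 0.72²) = 6.94 rad/s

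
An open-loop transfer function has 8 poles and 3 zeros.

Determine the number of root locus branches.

Root locus has n branches where n = number of poles = 8.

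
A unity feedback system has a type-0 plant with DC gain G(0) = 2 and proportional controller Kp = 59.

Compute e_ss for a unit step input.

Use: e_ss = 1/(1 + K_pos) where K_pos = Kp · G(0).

K_pos = Kp · G(0) = 59 × 2 = 118. e_ss = 1/(1 + 118) = 0.0084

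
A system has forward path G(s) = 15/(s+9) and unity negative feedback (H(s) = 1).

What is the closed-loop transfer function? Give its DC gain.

T(s) = G/(1+GH) = [15/(s+9)] / [1 + 15/(s+9)] = 15/(s+9+15) = 15/(s+24). DC gain = 15/24 = 0.625.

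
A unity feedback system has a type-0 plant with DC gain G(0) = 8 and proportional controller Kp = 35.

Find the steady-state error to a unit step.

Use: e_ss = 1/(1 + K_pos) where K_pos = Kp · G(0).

K_pos = Kp · G(0) = 35 × 8 = 280. e_ss = 1/(1 + 280) = 0.0036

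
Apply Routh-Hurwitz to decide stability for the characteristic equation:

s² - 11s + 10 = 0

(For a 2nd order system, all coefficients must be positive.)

Coefficients: 1, -11, 10. b=-11 not positive, so system is unstable.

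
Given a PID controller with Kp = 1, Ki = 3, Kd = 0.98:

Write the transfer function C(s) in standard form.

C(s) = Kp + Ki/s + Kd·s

Substituting values: C(s) = 1 + 3/s + 0.98s = (0.98s² + s + 3)/s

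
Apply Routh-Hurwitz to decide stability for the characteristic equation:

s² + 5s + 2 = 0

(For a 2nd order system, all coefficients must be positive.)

Coefficients: 1, 5, 2. All positive, so system is stable.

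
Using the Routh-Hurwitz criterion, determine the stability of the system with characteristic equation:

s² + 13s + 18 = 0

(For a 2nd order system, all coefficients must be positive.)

Coefficients: 1, 13, 18. All positive, so system is stable.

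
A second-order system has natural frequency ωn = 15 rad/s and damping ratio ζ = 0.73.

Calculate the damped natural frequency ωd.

ωd = ωn√(1 - ζ²) = 15√(1 - 0.73²) = 10.25 rad/s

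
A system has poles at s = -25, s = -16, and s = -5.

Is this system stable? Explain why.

All poles are in the left half-plane. System is stable.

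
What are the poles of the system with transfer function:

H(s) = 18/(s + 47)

Pole is where denominator = 0: s + 47 = 0, so s = -47.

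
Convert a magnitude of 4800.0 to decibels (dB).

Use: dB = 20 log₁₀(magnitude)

dB = 20 log₁₀(4800.0) = 73.6 dB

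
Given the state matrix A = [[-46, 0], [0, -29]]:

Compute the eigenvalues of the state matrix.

For diagonal matrix, eigenvalues are diagonal entries: λ₁ = -46, λ₂ = -29.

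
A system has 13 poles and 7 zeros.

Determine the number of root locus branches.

Root locus has n branches where n = number of poles = 13.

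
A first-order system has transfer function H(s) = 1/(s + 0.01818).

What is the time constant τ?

For H(s) = 1/(s + 1/τ), the pole is at -1/τ = -0.01818, so τ = 1/0.01818 = 55.01 s.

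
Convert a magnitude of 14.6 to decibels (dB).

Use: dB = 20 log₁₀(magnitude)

dB = 20 log₁₀(14.6) = 23.3 dB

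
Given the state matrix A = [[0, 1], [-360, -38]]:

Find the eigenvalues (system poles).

det(A - λI) = λ² - (-38)λ + 360 = (λ - (-18))(λ - (-20)). Eigenvalues: -18, -20.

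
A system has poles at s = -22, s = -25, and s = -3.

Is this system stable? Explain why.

All poles are in the left half-plane. System is stable.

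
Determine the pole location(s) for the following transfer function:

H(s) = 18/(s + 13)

Pole is where denominator = 0: s + 13 = 0, so s = -13.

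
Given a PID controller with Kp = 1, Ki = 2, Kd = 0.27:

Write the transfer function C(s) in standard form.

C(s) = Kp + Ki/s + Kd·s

Substituting values: C(s) = 1 + 2/s + 0.27s = (0.27s² + s + 2)/s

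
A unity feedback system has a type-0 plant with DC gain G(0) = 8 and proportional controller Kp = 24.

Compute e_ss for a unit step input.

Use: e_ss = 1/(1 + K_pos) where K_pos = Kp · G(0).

K_pos = Kp · G(0) = 24 × 8 = 192. e_ss = 1/(1 + 192) = 0.0052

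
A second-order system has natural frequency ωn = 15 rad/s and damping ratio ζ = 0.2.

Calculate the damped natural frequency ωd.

ωd = ωn√(1 - ζ²) = 15√(1 - 0.2²) = 14.7 rad/s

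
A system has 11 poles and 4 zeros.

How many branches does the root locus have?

Root locus has n branches where n = number of poles = 11.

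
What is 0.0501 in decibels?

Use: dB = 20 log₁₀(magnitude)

dB = 20 log₁₀(0.0501) = -26.0 dB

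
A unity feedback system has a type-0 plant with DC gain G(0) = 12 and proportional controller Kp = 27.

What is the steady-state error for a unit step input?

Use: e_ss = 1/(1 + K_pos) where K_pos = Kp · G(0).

K_pos = Kp · G(0) = 27 × 12 = 324. e_ss = 1/(1 + 324) = 0.0031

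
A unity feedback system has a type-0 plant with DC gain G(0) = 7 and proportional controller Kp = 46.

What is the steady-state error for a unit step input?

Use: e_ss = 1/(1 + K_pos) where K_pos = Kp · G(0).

K_pos = Kp · G(0) = 46 × 7 = 322. e_ss = 1/(1 + 322) = 0.0031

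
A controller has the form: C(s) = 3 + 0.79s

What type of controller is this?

This is a Proportional-Derivative (PD) controller.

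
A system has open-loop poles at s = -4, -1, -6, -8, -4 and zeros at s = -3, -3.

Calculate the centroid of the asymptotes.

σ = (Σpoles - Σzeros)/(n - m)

σ = (Σpoles - Σzeros)/(n - m) = (-23 - (-6))/(5 - 2) = -17/3 = -5.67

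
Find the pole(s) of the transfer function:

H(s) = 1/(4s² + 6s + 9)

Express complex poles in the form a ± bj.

Discriminant = 6² - 4×4×9 = 36 - 144 = -108 < 0, so the poles are a complex conjugate pair s = (-6 ± j√108)/(2×4). Real part = -6/(2×4) = -6/8 = -0.75; imaginary part = ±√108/(2×4) ≈ 1.2990. Poles: s = -0.75 ± 1.2990j.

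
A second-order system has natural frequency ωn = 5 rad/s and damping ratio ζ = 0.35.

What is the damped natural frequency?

ωd = ωn√(1 - ζ²) = 5√(1 - 0.35²) = 4.68 rad/s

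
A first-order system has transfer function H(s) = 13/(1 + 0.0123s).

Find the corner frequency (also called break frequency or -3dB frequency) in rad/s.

Corner frequency = 1/τ = 1/0.0123 = 81.301 rad/s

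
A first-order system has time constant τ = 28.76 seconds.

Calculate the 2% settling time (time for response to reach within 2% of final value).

For first-order system, 2% settling time ≈ 4τ = 4 × 28.76 = 115.04 s.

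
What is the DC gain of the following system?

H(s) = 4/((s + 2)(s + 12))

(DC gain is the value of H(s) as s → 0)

DC gain = H(0) = 4/(2 × 12) = 4/24 = 0.1667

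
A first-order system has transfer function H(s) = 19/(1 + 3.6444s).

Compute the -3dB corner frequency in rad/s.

Corner frequency = 1/τ = 1/3.6444 = 0.274 rad/s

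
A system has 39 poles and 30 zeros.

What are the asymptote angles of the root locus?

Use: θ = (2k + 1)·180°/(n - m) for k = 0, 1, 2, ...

n - m = 39 - 30 = 9. Angles: θk = (2k + 1)·180°/9 = 20°, 60°, 100°, 140°, 180°, 220°, 260°, 300°, 340°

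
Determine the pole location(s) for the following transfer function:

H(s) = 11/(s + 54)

Pole is where denominator = 0: s + 54 = 0, so s = -54.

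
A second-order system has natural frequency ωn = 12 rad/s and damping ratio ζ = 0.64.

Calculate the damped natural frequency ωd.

ωd = ωn√(1 - ζ²) = 12√(1 - 0.64²) = 9.22 rad/s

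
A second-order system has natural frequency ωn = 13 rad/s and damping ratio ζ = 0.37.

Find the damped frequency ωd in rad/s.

ωd = ωn√(1 - ζ²) = 13√(1 - 0.37²) = 12.08 rad/s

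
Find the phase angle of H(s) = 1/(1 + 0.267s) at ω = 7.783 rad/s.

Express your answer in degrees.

Phase = -arctan(ωτ) = -arctan(7.783 × 0.267) = -64.3°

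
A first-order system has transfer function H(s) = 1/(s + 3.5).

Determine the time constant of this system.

For H(s) = 1/(s + 1/τ), the pole is at -1/τ = -3.5, so τ = 1/3.5 = 0.2857 s.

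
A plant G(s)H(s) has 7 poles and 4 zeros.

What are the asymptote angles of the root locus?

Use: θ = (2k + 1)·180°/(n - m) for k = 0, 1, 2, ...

n - m = 7 - 4 = 3. Angles: θk = (2k + 1)·180°/3 = 60°, 180°, 300°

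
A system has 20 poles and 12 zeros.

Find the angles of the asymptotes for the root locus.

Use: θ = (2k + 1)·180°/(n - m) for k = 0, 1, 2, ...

n - m = 20 - 12 = 8. Angles: θk = (2k + 1)·180°/8 = 22.5°, 67.5°, 112.5°, 157.5°, 202.5°, 247.5°, 292.5°, 337.5°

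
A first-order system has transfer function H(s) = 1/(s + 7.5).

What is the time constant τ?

For H(s) = 1/(s + 1/τ), the pole is at -1/τ = -7.5, so τ = 1/7.5 = 0.1333 s.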